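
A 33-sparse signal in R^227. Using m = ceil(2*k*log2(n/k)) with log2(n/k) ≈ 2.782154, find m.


log2(n/k) = log2(227/33) ≈ 2.782154.
2*k*log2(n/k) ≈ 2*33*2.782154 = 183.622164.
m = ceil(183.622164) = 184.

184


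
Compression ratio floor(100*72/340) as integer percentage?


100*m/n = 100*72/340 ≈ 21.1765.
floor = 21.

21


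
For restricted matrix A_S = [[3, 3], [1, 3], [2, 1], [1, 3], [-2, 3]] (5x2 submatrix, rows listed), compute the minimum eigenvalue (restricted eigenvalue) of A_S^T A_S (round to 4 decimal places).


A_S^T A_S = [[19, 11], [11, 37]].
trace = 56.
det = 582.
disc = trace^2 - 4*det = 3136 - 4*582 = 808.
sqrt(808) ≈ 28.425341.
lam_min = (56 - sqrt(808))/2 ≈ (56 - 28.425341)/2 = 13.7873295 ≈ 13.7873.

13.7873


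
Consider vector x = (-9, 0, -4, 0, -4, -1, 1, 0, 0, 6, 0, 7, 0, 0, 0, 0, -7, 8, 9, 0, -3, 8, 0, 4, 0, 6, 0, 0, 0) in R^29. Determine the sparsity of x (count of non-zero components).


Non-zero positions: [0, 2, 4, 5, 6, 9, 11, 16, 17, 18, 20, 21, 23, 25].
Sparsity = 14.

14


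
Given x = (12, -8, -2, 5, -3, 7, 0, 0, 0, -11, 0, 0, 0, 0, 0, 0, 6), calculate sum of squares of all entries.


Non-zero entries: [(0, 12), (1, -8), (2, -2), (3, 5), (4, -3), (5, 7), (9, -11), (16, 6)]
Squares: [144, 64, 4, 25, 9, 49, 121, 36]
||x||_2^2 = sum = 452.

452


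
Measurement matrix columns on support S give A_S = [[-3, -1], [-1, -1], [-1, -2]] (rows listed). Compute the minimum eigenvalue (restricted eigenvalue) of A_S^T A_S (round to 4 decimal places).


A_S^T A_S = [[11, 6], [6, 6]].
trace = 17.
det = 30.
disc = trace^2 - 4*det = 289 - 4*30 = 169.
sqrt(169) = 13.
lam_min = (17 - 13)/2 = 2 = 2.0000.

2.0000


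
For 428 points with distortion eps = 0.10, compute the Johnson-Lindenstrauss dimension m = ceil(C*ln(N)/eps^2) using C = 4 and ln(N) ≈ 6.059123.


ln(428) ≈ 6.059123.
eps^2 = 0.10^2 = 0.01.
C*ln(N)/eps^2 ≈ 4*6.059123/0.01 ≈ 2423.6492.
m = ceil(2423.6492) = 2424.

2424


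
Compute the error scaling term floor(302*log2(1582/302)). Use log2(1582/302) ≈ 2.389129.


log2(n/k) = log2(1582/302) ≈ 2.389129.
k*log2(n/k) ≈ 302*2.389129 = 721.516958.
floor(721.516958) = 721.

721


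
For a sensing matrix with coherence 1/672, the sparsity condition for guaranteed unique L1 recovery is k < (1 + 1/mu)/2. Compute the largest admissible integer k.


1/mu = 672.
1 + 1/mu = 673.
(1 + 1/mu)/2 = 336.5 is not an integer, so k_max = floor(336.5) = 336.

336


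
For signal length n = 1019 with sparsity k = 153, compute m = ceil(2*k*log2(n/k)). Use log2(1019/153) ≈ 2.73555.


log2(n/k) = log2(1019/153) ≈ 2.73555.
2*k*log2(n/k) ≈ 2*153*2.73555 = 837.0783.
m = ceil(837.0783) = 838.

838


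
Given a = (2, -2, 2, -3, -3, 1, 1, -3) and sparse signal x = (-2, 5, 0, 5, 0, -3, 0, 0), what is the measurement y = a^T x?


Non-zero terms: ['2*-2', '-2*5', '-3*5', '1*-3']
Products: [-4, -10, -15, -3]
y = sum = -32.

-32


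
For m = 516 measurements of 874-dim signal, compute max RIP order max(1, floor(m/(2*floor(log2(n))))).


floor(log2(874)) = 9.
2*9 = 18.
m/(2*floor(log2(n))) = 516/18 ≈ 28.6667.
floor = 28.
k = max(1, 28) = 28.

28


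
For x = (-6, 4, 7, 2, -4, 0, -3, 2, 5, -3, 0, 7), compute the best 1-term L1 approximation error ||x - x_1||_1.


Sorted |x_i| descending: [7, 7, 6, 5, 4, 4, 3, 3, 2, 2, 0, 0]
Keep top 1: [7]
Tail entries: [7, 6, 5, 4, 4, 3, 3, 2, 2, 0, 0]
L1 error = sum of tail = 36.

36


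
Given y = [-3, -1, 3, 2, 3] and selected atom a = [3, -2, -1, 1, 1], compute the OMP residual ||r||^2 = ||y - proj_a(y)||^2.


a^T a = 16.
a^T y = -5.
coeff = -5/16 = -5/16.
||r||^2 = 487/16.

487/16


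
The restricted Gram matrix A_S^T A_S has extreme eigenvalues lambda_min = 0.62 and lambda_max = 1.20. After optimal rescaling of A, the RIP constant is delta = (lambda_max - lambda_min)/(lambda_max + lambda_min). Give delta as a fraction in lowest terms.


lambda_max - lambda_min = 1.20 - 0.62 = 0.58.
lambda_max + lambda_min = 1.20 + 0.62 = 1.82.
delta = 0.58/1.82 = 58/182 = 29/91.

29/91


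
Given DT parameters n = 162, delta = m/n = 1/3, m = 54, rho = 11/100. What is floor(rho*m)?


m = 1/3*162 = 54.
rho = 11/100.
rho*m = 11/100*54 = 5.94.
k = floor(5.94) = 5.

5


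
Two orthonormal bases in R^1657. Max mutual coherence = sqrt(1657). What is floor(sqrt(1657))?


40^2 = 1600 <= 1657 < 1681 = 41^2, so 40 <= sqrt(1657) < 41.
floor(sqrt(1657)) = 40.

40


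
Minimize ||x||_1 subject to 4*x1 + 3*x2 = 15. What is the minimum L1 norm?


Axis intercepts:
  x1 = 15/4, x2 = 0: L1 = 15/4
  x1 = 0, x2 = 5: L1 = 5
x* = (15/4, 0)
||x*||_1 = 15/4.

15/4


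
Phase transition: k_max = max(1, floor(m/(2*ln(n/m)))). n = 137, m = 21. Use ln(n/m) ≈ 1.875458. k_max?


n/m = 137/21.
ln(n/m) ≈ 1.875458.
2*ln(n/m) ≈ 3.750916.
m/(2*ln(n/m)) ≈ 21/3.750916 ≈ 5.5986.
floor = 5.
k_max = max(1, 5) = 5.

5


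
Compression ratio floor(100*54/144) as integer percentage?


100*m/n = 100*54/144 ≈ 37.5.
floor = 37.

37


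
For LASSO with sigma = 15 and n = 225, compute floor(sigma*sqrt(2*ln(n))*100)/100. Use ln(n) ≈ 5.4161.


ln(225) ≈ 5.4161.
2*ln(n) ≈ 10.8322.
sqrt(2*ln(n)) ≈ sqrt(10.8322) ≈ 3.291231.
lambda ≈ 15*3.291231 = 49.368465.
floor(lambda*100)/100 = 49.36.

49.36


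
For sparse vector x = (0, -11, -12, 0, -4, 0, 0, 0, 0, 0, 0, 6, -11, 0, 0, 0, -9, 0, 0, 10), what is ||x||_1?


Non-zero entries: [(1, -11), (2, -12), (4, -4), (11, 6), (12, -11), (16, -9), (19, 10)]
Absolute values: [11, 12, 4, 6, 11, 9, 10]
||x||_1 = sum = 63.

63


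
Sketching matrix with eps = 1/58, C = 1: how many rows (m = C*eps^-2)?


1/eps = 58.
(1/eps)^2 = 3364.
m = 1*3364 = 3364.

3364


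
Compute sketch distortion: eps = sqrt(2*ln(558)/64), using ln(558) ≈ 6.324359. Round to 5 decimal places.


ln(558) ≈ 6.324359.
2*ln(N)/m ≈ 2*6.324359/64 ≈ 0.19763622.
eps = sqrt(0.19763622) ≈ 0.444563 ≈ 0.44456.

0.44456


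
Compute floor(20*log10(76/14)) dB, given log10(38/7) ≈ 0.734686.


||x||/||e|| = 76/14 = 38/7.
log10(38/7) ≈ 0.734686.
20*log10(||x||/||e||) ≈ 20*0.734686 = 14.69372.
floor(14.69372) = 14.

14


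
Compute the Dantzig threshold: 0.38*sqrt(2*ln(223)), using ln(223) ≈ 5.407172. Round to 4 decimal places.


ln(223) ≈ 5.407172.
2*ln(n) ≈ 10.814344.
sqrt(2*ln(n)) ≈ sqrt(10.814344) ≈ 3.288517.
threshold ≈ 0.38*3.288517 = 1.24963646 ≈ 1.2496.

1.2496


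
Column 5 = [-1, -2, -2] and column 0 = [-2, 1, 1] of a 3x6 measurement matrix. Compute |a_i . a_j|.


Inner product: -1*-2 + -2*1 + -2*1
Products: [2, -2, -2]
Sum = -2.
|dot| = 2.

2


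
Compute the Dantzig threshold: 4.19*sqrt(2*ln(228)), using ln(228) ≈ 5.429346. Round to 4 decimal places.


ln(228) ≈ 5.429346.
2*ln(n) ≈ 10.858692.
sqrt(2*ln(n)) ≈ sqrt(10.858692) ≈ 3.295253.
threshold ≈ 4.19*3.295253 = 13.80711007 ≈ 13.8071.

13.8071


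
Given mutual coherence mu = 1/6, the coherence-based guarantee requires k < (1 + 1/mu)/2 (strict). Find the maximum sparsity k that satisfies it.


1/mu = 6.
1 + 1/mu = 7.
(1 + 1/mu)/2 = 3.5 is not an integer, so k_max = floor(3.5) = 3.

3


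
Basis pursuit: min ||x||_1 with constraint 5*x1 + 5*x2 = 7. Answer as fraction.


Axis intercepts:
  x1 = 7/5, x2 = 0: L1 = 7/5
  x1 = 0, x2 = 7/5: L1 = 7/5
x* = (7/5, 0)
||x*||_1 = 7/5.

7/5


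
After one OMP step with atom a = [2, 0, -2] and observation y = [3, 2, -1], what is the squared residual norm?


a^T a = 8.
a^T y = 8.
coeff = 8/8 = 1.
||r||^2 = 6.

6


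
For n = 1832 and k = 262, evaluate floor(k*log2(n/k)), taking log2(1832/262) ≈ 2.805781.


log2(n/k) = log2(1832/262) ≈ 2.805781.
k*log2(n/k) ≈ 262*2.805781 = 735.114622.
floor(735.114622) = 735.

735


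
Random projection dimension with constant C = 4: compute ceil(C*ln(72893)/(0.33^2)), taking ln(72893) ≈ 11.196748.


ln(72893) ≈ 11.196748.
eps^2 = 0.33^2 = 0.1089.
C*ln(N)/eps^2 ≈ 4*11.196748/0.1089 ≈ 411.2671.
m = ceil(411.2671) = 412.

412


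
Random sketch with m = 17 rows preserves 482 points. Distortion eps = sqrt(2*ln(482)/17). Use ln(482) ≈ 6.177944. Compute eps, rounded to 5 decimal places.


ln(482) ≈ 6.177944.
2*ln(N)/m ≈ 2*6.177944/17 ≈ 0.72681694.
eps = sqrt(0.72681694) ≈ 0.8525356 ≈ 0.85254.

0.85254


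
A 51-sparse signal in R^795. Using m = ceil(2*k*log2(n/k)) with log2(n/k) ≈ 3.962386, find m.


log2(n/k) = log2(795/51) ≈ 3.962386.
2*k*log2(n/k) ≈ 2*51*3.962386 = 404.163372.
m = ceil(404.163372) = 405.

405


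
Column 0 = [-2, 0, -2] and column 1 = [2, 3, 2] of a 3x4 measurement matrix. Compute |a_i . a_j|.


Inner product: -2*2 + 0*3 + -2*2
Products: [-4, 0, -4]
Sum = -8.
|dot| = 8.

8


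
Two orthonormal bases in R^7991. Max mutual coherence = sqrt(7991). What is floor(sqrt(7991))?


89^2 = 7921 <= 7991 < 8100 = 90^2, so 89 <= sqrt(7991) < 90.
floor(sqrt(7991)) = 89.

89


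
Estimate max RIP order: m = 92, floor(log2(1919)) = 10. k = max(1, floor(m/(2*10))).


floor(log2(1919)) = 10.
2*10 = 20.
m/(2*floor(log2(n))) = 92/20 ≈ 4.6.
floor = 4.
k = max(1, 4) = 4.

4


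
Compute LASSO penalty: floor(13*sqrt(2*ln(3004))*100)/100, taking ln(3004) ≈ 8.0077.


ln(3004) ≈ 8.0077.
2*ln(n) ≈ 16.0154.
sqrt(2*ln(n)) ≈ sqrt(16.0154) ≈ 4.001925.
lambda ≈ 13*4.001925 = 52.025025.
floor(lambda*100)/100 = 52.02.

52.02


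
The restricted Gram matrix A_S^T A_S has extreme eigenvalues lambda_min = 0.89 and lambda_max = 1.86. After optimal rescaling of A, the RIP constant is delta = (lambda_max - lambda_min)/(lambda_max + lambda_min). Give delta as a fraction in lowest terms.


lambda_max - lambda_min = 1.86 - 0.89 = 0.97.
lambda_max + lambda_min = 1.86 + 0.89 = 2.75.
delta = 0.97/2.75 = 97/275.

97/275


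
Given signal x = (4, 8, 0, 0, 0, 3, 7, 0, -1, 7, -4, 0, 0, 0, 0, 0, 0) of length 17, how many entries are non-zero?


Non-zero positions: [0, 1, 5, 6, 8, 9, 10].
Sparsity = 7.

7


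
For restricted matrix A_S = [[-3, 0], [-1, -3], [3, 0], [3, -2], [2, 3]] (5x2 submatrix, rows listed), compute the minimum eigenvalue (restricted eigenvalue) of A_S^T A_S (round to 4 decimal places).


A_S^T A_S = [[32, 3], [3, 22]].
trace = 54.
det = 695.
disc = trace^2 - 4*det = 2916 - 4*695 = 136.
sqrt(136) ≈ 11.661904.
lam_min = (54 - sqrt(136))/2 ≈ (54 - 11.661904)/2 = 21.169048 ≈ 21.1690.

21.1690


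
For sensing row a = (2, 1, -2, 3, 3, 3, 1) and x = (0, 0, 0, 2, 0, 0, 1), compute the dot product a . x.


Non-zero terms: ['3*2', '1*1']
Products: [6, 1]
y = sum = 7.

7


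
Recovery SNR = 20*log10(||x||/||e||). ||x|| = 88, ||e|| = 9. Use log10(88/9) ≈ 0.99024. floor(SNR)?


||x||/||e|| = 88/9.
log10(88/9) ≈ 0.99024.
20*log10(||x||/||e||) ≈ 20*0.99024 = 19.8048.
floor(19.8048) = 19.

19


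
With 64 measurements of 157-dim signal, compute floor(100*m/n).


100*m/n = 100*64/157 ≈ 40.7643.
floor = 40.

40


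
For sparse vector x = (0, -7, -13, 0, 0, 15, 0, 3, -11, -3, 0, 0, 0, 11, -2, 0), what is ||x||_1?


Non-zero entries: [(1, -7), (2, -13), (5, 15), (7, 3), (8, -11), (9, -3), (13, 11), (14, -2)]
Absolute values: [7, 13, 15, 3, 11, 3, 11, 2]
||x||_1 = sum = 65.

65


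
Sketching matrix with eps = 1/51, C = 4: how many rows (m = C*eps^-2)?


1/eps = 51.
(1/eps)^2 = 2601.
m = 4*2601 = 10404.

10404


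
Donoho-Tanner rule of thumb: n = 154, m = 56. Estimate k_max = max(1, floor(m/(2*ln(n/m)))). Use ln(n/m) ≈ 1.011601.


n/m = 154/56 = 11/4.
ln(n/m) ≈ 1.011601.
2*ln(n/m) ≈ 2.023202.
m/(2*ln(n/m)) ≈ 56/2.023202 ≈ 27.6789.
floor = 27.
k_max = max(1, 27) = 27.

27


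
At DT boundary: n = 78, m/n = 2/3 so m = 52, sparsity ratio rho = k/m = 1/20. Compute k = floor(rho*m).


m = 2/3*78 = 52.
rho = 1/20.
rho*m = 1/20*52 = 2.6.
k = floor(2.6) = 2.

2


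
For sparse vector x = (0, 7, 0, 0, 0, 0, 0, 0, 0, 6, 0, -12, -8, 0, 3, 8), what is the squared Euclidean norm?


Non-zero entries: [(1, 7), (9, 6), (11, -12), (12, -8), (14, 3), (15, 8)]
Squares: [49, 36, 144, 64, 9, 64]
||x||_2^2 = sum = 366.

366


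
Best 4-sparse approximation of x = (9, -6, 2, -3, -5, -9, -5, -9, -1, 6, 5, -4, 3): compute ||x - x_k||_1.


Sorted |x_i| descending: [9, 9, 9, 6, 6, 5, 5, 5, 4, 3, 3, 2, 1]
Keep top 4: [9, 9, 9, 6]
Tail entries: [6, 5, 5, 5, 4, 3, 3, 2, 1]
L1 error = sum of tail = 34.

34


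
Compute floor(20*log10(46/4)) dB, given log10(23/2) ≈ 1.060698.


||x||/||e|| = 46/4 = 23/2.
log10(23/2) ≈ 1.060698.
20*log10(||x||/||e||) ≈ 20*1.060698 = 21.21396.
floor(21.21396) = 21.

21


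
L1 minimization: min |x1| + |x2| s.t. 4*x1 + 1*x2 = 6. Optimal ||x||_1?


Axis intercepts:
  x1 = 3/2, x2 = 0: L1 = 3/2
  x1 = 0, x2 = 6: L1 = 6
x* = (3/2, 0)
||x*||_1 = 3/2.

3/2


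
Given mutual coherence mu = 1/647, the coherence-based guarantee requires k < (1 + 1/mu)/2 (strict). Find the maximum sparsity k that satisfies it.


1/mu = 647.
1 + 1/mu = 648.
(1 + 1/mu)/2 = 324 is an integer and the inequality is strict, so k_max = 324 - 1 = 323.

323


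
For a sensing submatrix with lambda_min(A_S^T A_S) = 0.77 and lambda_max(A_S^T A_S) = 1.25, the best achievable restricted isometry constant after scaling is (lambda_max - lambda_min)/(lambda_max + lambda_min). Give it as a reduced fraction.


lambda_max - lambda_min = 1.25 - 0.77 = 0.48.
lambda_max + lambda_min = 1.25 + 0.77 = 2.02.
delta = 0.48/2.02 = 48/202 = 24/101.

24/101


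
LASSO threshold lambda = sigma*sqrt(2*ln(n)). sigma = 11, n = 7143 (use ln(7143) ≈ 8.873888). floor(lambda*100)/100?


ln(7143) ≈ 8.873888.
2*ln(n) ≈ 17.747776.
sqrt(2*ln(n)) ≈ sqrt(17.747776) ≈ 4.212811.
lambda ≈ 11*4.212811 = 46.340921.
floor(lambda*100)/100 = 46.34.

46.34


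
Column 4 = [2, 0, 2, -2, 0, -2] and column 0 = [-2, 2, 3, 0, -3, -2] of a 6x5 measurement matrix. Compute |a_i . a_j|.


Inner product: 2*-2 + 0*2 + 2*3 + -2*0 + 0*-3 + -2*-2
Products: [-4, 0, 6, 0, 0, 4]
Sum = 6.
|dot| = 6.

6


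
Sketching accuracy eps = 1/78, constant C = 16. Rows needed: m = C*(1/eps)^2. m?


1/eps = 78.
(1/eps)^2 = 6084.
m = 16*6084 = 97344.

97344


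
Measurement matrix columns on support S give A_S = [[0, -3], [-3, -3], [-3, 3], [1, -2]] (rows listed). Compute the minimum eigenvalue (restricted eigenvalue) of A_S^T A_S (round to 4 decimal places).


A_S^T A_S = [[19, -2], [-2, 31]].
trace = 50.
det = 585.
disc = trace^2 - 4*det = 2500 - 4*585 = 160.
sqrt(160) ≈ 12.649111.
lam_min = (50 - sqrt(160))/2 ≈ (50 - 12.649111)/2 = 18.6754445 ≈ 18.6754.

18.6754


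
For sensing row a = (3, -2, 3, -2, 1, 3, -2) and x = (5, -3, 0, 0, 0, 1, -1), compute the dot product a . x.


Non-zero terms: ['3*5', '-2*-3', '3*1', '-2*-1']
Products: [15, 6, 3, 2]
y = sum = 26.

26


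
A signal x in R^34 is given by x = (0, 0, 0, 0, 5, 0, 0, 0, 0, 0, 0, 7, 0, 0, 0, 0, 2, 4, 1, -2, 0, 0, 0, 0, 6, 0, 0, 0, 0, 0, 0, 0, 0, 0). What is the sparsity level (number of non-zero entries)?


Non-zero positions: [4, 11, 16, 17, 18, 19, 24].
Sparsity = 7.

7


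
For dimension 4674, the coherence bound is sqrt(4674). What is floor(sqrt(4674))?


68^2 = 4624 <= 4674 < 4761 = 69^2, so 68 <= sqrt(4674) < 69.
floor(sqrt(4674)) = 68.

68


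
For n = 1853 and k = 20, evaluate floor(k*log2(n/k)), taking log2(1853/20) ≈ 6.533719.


log2(n/k) = log2(1853/20) ≈ 6.533719.
k*log2(n/k) ≈ 20*6.533719 = 130.67438.
floor(130.67438) = 130.

130


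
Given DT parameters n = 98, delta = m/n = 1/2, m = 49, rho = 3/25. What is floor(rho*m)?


m = 1/2*98 = 49.
rho = 3/25.
rho*m = 3/25*49 = 5.88.
k = floor(5.88) = 5.

5


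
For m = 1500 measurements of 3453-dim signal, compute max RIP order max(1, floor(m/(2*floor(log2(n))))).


floor(log2(3453)) = 11.
2*11 = 22.
m/(2*floor(log2(n))) = 1500/22 ≈ 68.1818.
floor = 68.
k = max(1, 68) = 68.

68


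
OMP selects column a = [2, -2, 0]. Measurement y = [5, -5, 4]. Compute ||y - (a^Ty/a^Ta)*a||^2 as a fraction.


a^T a = 8.
a^T y = 20.
coeff = 20/8 = 5/2.
||r||^2 = 16.

16


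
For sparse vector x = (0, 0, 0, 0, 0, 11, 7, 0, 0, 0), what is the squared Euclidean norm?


Non-zero entries: [(5, 11), (6, 7)]
Squares: [121, 49]
||x||_2^2 = sum = 170.

170


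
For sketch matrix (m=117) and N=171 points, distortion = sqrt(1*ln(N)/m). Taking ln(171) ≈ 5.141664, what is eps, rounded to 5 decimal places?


ln(171) ≈ 5.141664.
1*ln(N)/m ≈ 1*5.141664/117 ≈ 0.04394585.
eps = sqrt(0.04394585) ≈ 0.2096327 ≈ 0.20963.

0.20963


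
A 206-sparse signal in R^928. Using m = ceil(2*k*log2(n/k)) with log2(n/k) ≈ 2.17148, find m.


log2(n/k) = log2(928/206) ≈ 2.17148.
2*k*log2(n/k) ≈ 2*206*2.17148 = 894.64976.
m = ceil(894.64976) = 895.

895


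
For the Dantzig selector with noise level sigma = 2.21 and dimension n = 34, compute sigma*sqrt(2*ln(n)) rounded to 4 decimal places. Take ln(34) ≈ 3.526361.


ln(34) ≈ 3.526361.
2*ln(n) ≈ 7.052722.
sqrt(2*ln(n)) ≈ sqrt(7.052722) ≈ 2.655696.
threshold ≈ 2.21*2.655696 = 5.86908816 ≈ 5.8691.

5.8691


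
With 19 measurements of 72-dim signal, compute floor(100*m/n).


100*m/n = 100*19/72 ≈ 26.3889.
floor = 26.

26


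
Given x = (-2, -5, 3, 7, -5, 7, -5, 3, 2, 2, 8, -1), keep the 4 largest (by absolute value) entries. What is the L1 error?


Sorted |x_i| descending: [8, 7, 7, 5, 5, 5, 3, 3, 2, 2, 2, 1]
Keep top 4: [8, 7, 7, 5]
Tail entries: [5, 5, 3, 3, 2, 2, 2, 1]
L1 error = sum of tail = 23.

23


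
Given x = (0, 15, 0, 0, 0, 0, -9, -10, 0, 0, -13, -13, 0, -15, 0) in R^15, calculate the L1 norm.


Non-zero entries: [(1, 15), (6, -9), (7, -10), (10, -13), (11, -13), (13, -15)]
Absolute values: [15, 9, 10, 13, 13, 15]
||x||_1 = sum = 75.

75


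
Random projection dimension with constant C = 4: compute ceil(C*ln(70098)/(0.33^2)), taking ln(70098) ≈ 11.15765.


ln(70098) ≈ 11.15765.
eps^2 = 0.33^2 = 0.1089.
C*ln(N)/eps^2 ≈ 4*11.15765/0.1089 ≈ 409.831.
m = ceil(409.831) = 410.

410


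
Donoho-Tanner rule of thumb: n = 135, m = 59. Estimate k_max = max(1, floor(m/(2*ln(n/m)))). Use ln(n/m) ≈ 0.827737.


n/m = 135/59.
ln(n/m) ≈ 0.827737.
2*ln(n/m) ≈ 1.655474.
m/(2*ln(n/m)) ≈ 59/1.655474 ≈ 35.6393.
floor = 35.
k_max = max(1, 35) = 35.

35


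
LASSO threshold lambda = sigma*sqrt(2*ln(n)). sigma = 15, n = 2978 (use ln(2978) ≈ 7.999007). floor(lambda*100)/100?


ln(2978) ≈ 7.999007.
2*ln(n) ≈ 15.998014.
sqrt(2*ln(n)) ≈ sqrt(15.998014) ≈ 3.999752.
lambda ≈ 15*3.999752 = 59.99628.
floor(lambda*100)/100 = 59.99.

59.99


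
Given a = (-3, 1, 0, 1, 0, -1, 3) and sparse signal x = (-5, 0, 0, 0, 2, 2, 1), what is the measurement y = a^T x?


Non-zero terms: ['-3*-5', '0*2', '-1*2', '3*1']
Products: [15, 0, -2, 3]
y = sum = 16.

16


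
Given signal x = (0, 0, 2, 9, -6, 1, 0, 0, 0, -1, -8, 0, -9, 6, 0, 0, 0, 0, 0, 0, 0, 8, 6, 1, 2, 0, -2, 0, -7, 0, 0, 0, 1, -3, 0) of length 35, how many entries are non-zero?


Non-zero positions: [2, 3, 4, 5, 9, 10, 12, 13, 21, 22, 23, 24, 26, 28, 32, 33].
Sparsity = 16.

16


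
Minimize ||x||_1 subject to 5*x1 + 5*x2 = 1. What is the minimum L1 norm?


Axis intercepts:
  x1 = 1/5, x2 = 0: L1 = 1/5
  x1 = 0, x2 = 1/5: L1 = 1/5
x* = (1/5, 0)
||x*||_1 = 1/5.

1/5


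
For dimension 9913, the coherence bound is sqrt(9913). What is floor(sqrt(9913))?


99^2 = 9801 <= 9913 < 10000 = 100^2, so 99 <= sqrt(9913) < 100.
floor(sqrt(9913)) = 99.

99


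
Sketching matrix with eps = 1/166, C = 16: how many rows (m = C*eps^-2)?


1/eps = 166.
(1/eps)^2 = 27556.
m = 16*27556 = 440896.

440896


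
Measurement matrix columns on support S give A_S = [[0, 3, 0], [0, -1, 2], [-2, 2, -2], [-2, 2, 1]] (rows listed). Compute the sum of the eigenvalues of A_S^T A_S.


Sum of eigenvalues of A_S^T A_S = trace(A_S^T A_S) = sum of squared column norms of A_S.
A_S^T A_S diagonal: [8, 18, 9].
trace = 8 + 18 + 9 = 35.

35


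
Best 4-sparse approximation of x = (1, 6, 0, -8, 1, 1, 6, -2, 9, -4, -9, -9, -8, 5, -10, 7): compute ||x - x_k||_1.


Sorted |x_i| descending: [10, 9, 9, 9, 8, 8, 7, 6, 6, 5, 4, 2, 1, 1, 1, 0]
Keep top 4: [10, 9, 9, 9]
Tail entries: [8, 8, 7, 6, 6, 5, 4, 2, 1, 1, 1, 0]
L1 error = sum of tail = 49.

49


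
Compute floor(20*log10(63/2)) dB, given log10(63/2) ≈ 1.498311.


||x||/||e|| = 63/2.
log10(63/2) ≈ 1.498311.
20*log10(||x||/||e||) ≈ 20*1.498311 = 29.96622.
floor(29.96622) = 29.

29


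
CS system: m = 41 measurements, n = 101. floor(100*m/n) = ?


100*m/n = 100*41/101 ≈ 40.5941.
floor = 40.

40


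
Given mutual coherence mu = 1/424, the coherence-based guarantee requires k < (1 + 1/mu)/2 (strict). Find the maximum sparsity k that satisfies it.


1/mu = 424.
1 + 1/mu = 425.
(1 + 1/mu)/2 = 212.5 is not an integer, so k_max = floor(212.5) = 212.

212


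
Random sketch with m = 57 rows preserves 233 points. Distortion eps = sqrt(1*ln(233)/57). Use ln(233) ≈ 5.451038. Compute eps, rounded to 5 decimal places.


ln(233) ≈ 5.451038.
1*ln(N)/m ≈ 1*5.451038/57 ≈ 0.09563225.
eps = sqrt(0.09563225) ≈ 0.3092446 ≈ 0.30924.

0.30924


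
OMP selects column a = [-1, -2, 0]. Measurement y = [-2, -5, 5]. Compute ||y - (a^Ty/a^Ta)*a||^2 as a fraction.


a^T a = 5.
a^T y = 12.
coeff = 12/5 = 12/5.
||r||^2 = 126/5.

126/5


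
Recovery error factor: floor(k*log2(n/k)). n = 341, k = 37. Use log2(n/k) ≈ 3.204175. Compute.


log2(n/k) = log2(341/37) ≈ 3.204175.
k*log2(n/k) ≈ 37*3.204175 = 118.554475.
floor(118.554475) = 118.

118


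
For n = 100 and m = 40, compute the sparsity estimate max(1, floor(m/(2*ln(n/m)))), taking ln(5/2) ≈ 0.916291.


n/m = 100/40 = 5/2.
ln(n/m) ≈ 0.916291.
2*ln(n/m) ≈ 1.832582.
m/(2*ln(n/m)) ≈ 40/1.832582 ≈ 21.8271.
floor = 21.
k_max = max(1, 21) = 21.

21


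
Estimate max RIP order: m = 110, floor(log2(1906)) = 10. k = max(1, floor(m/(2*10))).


floor(log2(1906)) = 10.
2*10 = 20.
m/(2*floor(log2(n))) = 110/20 ≈ 5.5.
floor = 5.
k = max(1, 5) = 5.

5


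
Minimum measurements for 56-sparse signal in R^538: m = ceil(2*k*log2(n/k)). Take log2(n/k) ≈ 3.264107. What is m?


log2(n/k) = log2(538/56) ≈ 3.264107.
2*k*log2(n/k) ≈ 2*56*3.264107 = 365.579984.
m = ceil(365.579984) = 366.

366


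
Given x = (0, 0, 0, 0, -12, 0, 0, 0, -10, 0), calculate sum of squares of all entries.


Non-zero entries: [(4, -12), (8, -10)]
Squares: [144, 100]
||x||_2^2 = sum = 244.

244


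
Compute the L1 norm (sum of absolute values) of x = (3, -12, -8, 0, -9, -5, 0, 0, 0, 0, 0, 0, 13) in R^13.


Non-zero entries: [(0, 3), (1, -12), (2, -8), (4, -9), (5, -5), (12, 13)]
Absolute values: [3, 12, 8, 9, 5, 13]
||x||_1 = sum = 50.

50


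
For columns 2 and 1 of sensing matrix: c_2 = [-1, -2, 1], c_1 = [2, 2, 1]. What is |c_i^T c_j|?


Inner product: -1*2 + -2*2 + 1*1
Products: [-2, -4, 1]
Sum = -5.
|dot| = 5.

5


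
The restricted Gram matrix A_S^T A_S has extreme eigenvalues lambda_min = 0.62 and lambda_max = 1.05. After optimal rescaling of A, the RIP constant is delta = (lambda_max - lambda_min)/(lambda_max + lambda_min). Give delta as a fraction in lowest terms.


lambda_max - lambda_min = 1.05 - 0.62 = 0.43.
lambda_max + lambda_min = 1.05 + 0.62 = 1.67.
delta = 0.43/1.67 = 43/167.

43/167


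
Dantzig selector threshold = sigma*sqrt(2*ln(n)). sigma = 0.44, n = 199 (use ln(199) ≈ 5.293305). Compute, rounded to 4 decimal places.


ln(199) ≈ 5.293305.
2*ln(n) ≈ 10.58661.
sqrt(2*ln(n)) ≈ sqrt(10.58661) ≈ 3.253707.
threshold ≈ 0.44*3.253707 = 1.43163108 ≈ 1.4316.

1.4316


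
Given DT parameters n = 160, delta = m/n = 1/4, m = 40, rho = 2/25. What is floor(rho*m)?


m = 1/4*160 = 40.
rho = 2/25.
rho*m = 2/25*40 = 3.2.
k = floor(3.2) = 3.

3


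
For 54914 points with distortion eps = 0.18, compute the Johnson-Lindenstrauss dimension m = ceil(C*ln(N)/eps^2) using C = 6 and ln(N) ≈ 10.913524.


ln(54914) ≈ 10.913524.
eps^2 = 0.18^2 = 0.0324.
C*ln(N)/eps^2 ≈ 6*10.913524/0.0324 ≈ 2021.023.
m = ceil(2021.023) = 2022.

2022


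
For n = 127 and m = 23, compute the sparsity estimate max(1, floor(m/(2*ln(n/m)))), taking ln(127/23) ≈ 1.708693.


n/m = 127/23.
ln(n/m) ≈ 1.708693.
2*ln(n/m) ≈ 3.417386.
m/(2*ln(n/m)) ≈ 23/3.417386 ≈ 6.7303.
floor = 6.
k_max = max(1, 6) = 6.

6


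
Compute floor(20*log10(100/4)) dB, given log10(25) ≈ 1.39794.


||x||/||e|| = 100/4 = 25.
log10(25) ≈ 1.39794.
20*log10(||x||/||e||) ≈ 20*1.39794 = 27.9588.
floor(27.9588) = 27.

27


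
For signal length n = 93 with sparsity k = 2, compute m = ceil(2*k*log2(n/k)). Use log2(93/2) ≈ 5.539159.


log2(n/k) = log2(93/2) ≈ 5.539159.
2*k*log2(n/k) ≈ 2*2*5.539159 = 22.156636.
m = ceil(22.156636) = 23.

23


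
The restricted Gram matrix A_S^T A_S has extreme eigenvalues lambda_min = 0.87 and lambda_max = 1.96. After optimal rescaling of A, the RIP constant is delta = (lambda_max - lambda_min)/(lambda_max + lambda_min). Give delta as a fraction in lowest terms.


lambda_max - lambda_min = 1.96 - 0.87 = 1.09.
lambda_max + lambda_min = 1.96 + 0.87 = 2.83.
delta = 1.09/2.83 = 109/283.

109/283


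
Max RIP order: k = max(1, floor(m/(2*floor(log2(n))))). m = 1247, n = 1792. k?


floor(log2(1792)) = 10.
2*10 = 20.
m/(2*floor(log2(n))) = 1247/20 ≈ 62.35.
floor = 62.
k = max(1, 62) = 62.

62


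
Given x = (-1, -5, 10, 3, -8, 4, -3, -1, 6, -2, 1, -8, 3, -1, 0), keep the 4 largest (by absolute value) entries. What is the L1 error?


Sorted |x_i| descending: [10, 8, 8, 6, 5, 4, 3, 3, 3, 2, 1, 1, 1, 1, 0]
Keep top 4: [10, 8, 8, 6]
Tail entries: [5, 4, 3, 3, 3, 2, 1, 1, 1, 1, 0]
L1 error = sum of tail = 24.

24


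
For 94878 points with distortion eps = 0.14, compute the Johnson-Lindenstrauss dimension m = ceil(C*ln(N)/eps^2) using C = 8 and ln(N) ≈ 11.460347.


ln(94878) ≈ 11.460347.
eps^2 = 0.14^2 = 0.0196.
C*ln(N)/eps^2 ≈ 8*11.460347/0.0196 ≈ 4677.6927.
m = ceil(4677.6927) = 4678.

4678


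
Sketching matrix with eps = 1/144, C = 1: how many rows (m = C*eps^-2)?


1/eps = 144.
(1/eps)^2 = 20736.
m = 1*20736 = 20736.

20736


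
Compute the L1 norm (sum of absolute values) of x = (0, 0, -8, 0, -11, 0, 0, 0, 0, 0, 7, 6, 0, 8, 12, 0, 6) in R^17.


Non-zero entries: [(2, -8), (4, -11), (10, 7), (11, 6), (13, 8), (14, 12), (16, 6)]
Absolute values: [8, 11, 7, 6, 8, 12, 6]
||x||_1 = sum = 58.

58


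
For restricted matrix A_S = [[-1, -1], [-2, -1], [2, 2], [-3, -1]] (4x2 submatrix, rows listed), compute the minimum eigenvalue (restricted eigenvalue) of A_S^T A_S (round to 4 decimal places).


A_S^T A_S = [[18, 10], [10, 7]].
trace = 25.
det = 26.
disc = trace^2 - 4*det = 625 - 4*26 = 521.
sqrt(521) ≈ 22.825424.
lam_min = (25 - sqrt(521))/2 ≈ (25 - 22.825424)/2 = 1.087288 ≈ 1.0873.

1.0873


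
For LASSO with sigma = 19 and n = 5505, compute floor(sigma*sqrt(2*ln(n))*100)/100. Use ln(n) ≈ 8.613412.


ln(5505) ≈ 8.613412.
2*ln(n) ≈ 17.226824.
sqrt(2*ln(n)) ≈ sqrt(17.226824) ≈ 4.150521.
lambda ≈ 19*4.150521 = 78.859899.
floor(lambda*100)/100 = 78.85.

78.85


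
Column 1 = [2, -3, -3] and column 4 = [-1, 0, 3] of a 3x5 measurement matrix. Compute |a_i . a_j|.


Inner product: 2*-1 + -3*0 + -3*3
Products: [-2, 0, -9]
Sum = -11.
|dot| = 11.

11


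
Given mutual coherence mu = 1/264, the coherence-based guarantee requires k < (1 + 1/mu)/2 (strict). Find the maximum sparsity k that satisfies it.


1/mu = 264.
1 + 1/mu = 265.
(1 + 1/mu)/2 = 132.5 is not an integer, so k_max = floor(132.5) = 132.

132


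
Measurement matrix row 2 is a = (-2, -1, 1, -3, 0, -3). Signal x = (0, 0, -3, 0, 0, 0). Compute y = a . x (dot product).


Non-zero terms: ['1*-3']
Products: [-3]
y = sum = -3.

-3


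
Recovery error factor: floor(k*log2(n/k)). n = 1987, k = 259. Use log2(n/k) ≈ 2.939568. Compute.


log2(n/k) = log2(1987/259) ≈ 2.939568.
k*log2(n/k) ≈ 259*2.939568 = 761.348112.
floor(761.348112) = 761.

761


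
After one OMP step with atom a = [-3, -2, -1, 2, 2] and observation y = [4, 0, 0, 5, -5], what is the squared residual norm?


a^T a = 22.
a^T y = -12.
coeff = -12/22 = -6/11.
||r||^2 = 654/11.

654/11


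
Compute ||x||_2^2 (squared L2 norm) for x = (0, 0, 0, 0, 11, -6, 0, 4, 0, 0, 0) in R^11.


Non-zero entries: [(4, 11), (5, -6), (7, 4)]
Squares: [121, 36, 16]
||x||_2^2 = sum = 173.

173


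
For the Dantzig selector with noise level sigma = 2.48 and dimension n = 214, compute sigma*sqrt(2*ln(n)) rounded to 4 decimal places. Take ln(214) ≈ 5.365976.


ln(214) ≈ 5.365976.
2*ln(n) ≈ 10.731952.
sqrt(2*ln(n)) ≈ sqrt(10.731952) ≈ 3.275966.
threshold ≈ 2.48*3.275966 = 8.12439568 ≈ 8.1244.

8.1244


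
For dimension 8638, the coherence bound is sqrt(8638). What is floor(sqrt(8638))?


92^2 = 8464 <= 8638 < 8649 = 93^2, so 92 <= sqrt(8638) < 93.
floor(sqrt(8638)) = 92.

92


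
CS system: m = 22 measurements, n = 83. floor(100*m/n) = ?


100*m/n = 100*22/83 ≈ 26.506.
floor = 26.

26


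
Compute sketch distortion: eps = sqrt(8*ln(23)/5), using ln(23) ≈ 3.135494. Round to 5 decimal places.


ln(23) ≈ 3.135494.
8*ln(N)/m ≈ 8*3.135494/5 ≈ 5.0167904.
eps = sqrt(5.0167904) ≈ 2.2398193 ≈ 2.23982.

2.23982


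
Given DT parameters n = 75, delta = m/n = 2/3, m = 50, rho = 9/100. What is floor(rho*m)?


m = 2/3*75 = 50.
rho = 9/100.
rho*m = 9/100*50 = 4.5.
k = floor(4.5) = 4.

4


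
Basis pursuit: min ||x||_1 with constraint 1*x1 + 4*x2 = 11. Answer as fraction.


Axis intercepts:
  x1 = 11, x2 = 0: L1 = 11
  x1 = 0, x2 = 11/4: L1 = 11/4
x* = (0, 11/4)
||x*||_1 = 11/4.

11/4


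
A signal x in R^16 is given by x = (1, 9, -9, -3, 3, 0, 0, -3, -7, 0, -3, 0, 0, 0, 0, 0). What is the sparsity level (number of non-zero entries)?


Non-zero positions: [0, 1, 2, 3, 4, 7, 8, 10].
Sparsity = 8.

8


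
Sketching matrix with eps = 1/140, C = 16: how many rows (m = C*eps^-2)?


1/eps = 140.
(1/eps)^2 = 19600.
m = 16*19600 = 313600.

313600


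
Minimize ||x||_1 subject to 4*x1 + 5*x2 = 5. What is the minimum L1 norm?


Axis intercepts:
  x1 = 5/4, x2 = 0: L1 = 5/4
  x1 = 0, x2 = 1: L1 = 1
x* = (0, 1)
||x*||_1 = 1.

1


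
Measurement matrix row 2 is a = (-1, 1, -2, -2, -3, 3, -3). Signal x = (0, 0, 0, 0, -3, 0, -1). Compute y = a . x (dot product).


Non-zero terms: ['-3*-3', '-3*-1']
Products: [9, 3]
y = sum = 12.

12


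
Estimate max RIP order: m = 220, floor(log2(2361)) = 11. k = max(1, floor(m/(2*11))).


floor(log2(2361)) = 11.
2*11 = 22.
m/(2*floor(log2(n))) = 220/22 ≈ 10.0.
floor = 10.
k = max(1, 10) = 10.

10


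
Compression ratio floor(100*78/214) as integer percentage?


100*m/n = 100*78/214 ≈ 36.4486.
floor = 36.

36


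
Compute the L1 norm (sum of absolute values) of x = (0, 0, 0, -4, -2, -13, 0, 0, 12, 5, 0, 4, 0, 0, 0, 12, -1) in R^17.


Non-zero entries: [(3, -4), (4, -2), (5, -13), (8, 12), (9, 5), (11, 4), (15, 12), (16, -1)]
Absolute values: [4, 2, 13, 12, 5, 4, 12, 1]
||x||_1 = sum = 53.

53


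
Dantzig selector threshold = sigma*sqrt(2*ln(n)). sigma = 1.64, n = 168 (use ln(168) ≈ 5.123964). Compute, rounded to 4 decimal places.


ln(168) ≈ 5.123964.
2*ln(n) ≈ 10.247928.
sqrt(2*ln(n)) ≈ sqrt(10.247928) ≈ 3.201239.
threshold ≈ 1.64*3.201239 = 5.25003196 ≈ 5.2500.

5.2500


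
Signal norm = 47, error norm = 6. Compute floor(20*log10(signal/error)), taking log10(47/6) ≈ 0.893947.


||x||/||e|| = 47/6.
log10(47/6) ≈ 0.893947.
20*log10(||x||/||e||) ≈ 20*0.893947 = 17.87894.
floor(17.87894) = 17.

17


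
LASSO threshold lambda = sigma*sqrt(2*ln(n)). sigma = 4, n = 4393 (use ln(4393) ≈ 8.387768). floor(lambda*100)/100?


ln(4393) ≈ 8.387768.
2*ln(n) ≈ 16.775536.
sqrt(2*ln(n)) ≈ sqrt(16.775536) ≈ 4.095795.
lambda ≈ 4*4.095795 = 16.38318.
floor(lambda*100)/100 = 16.38.

16.38


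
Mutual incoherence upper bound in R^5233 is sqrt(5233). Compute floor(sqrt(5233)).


72^2 = 5184 <= 5233 < 5329 = 73^2, so 72 <= sqrt(5233) < 73.
floor(sqrt(5233)) = 72.

72


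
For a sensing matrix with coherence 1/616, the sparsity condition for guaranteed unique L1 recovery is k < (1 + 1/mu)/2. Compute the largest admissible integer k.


1/mu = 616.
1 + 1/mu = 617.
(1 + 1/mu)/2 = 308.5 is not an integer, so k_max = floor(308.5) = 308.

308


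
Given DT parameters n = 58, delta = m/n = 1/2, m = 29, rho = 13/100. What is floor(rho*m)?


m = 1/2*58 = 29.
rho = 13/100.
rho*m = 13/100*29 = 3.77.
k = floor(3.77) = 3.

3


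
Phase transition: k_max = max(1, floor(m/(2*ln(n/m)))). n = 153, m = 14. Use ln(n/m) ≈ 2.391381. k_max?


n/m = 153/14.
ln(n/m) ≈ 2.391381.
2*ln(n/m) ≈ 4.782762.
m/(2*ln(n/m)) ≈ 14/4.782762 ≈ 2.9272.
floor = 2.
k_max = max(1, 2) = 2.

2


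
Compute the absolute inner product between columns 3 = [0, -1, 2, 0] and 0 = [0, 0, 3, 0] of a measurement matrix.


Inner product: 0*0 + -1*0 + 2*3 + 0*0
Products: [0, 0, 6, 0]
Sum = 6.
|dot| = 6.

6


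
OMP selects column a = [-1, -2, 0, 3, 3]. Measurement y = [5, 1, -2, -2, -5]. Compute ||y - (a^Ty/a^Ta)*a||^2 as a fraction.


a^T a = 23.
a^T y = -28.
coeff = -28/23 = -28/23.
||r||^2 = 573/23.

573/23


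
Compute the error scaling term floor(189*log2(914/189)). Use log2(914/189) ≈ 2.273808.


log2(n/k) = log2(914/189) ≈ 2.273808.
k*log2(n/k) ≈ 189*2.273808 = 429.749712.
floor(429.749712) = 429.

429


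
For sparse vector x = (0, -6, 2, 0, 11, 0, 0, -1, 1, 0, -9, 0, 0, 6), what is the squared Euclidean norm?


Non-zero entries: [(1, -6), (2, 2), (4, 11), (7, -1), (8, 1), (10, -9), (13, 6)]
Squares: [36, 4, 121, 1, 1, 81, 36]
||x||_2^2 = sum = 280.

280


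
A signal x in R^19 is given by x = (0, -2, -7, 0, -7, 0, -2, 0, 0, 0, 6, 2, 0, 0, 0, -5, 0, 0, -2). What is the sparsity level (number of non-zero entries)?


Non-zero positions: [1, 2, 4, 6, 10, 11, 15, 18].
Sparsity = 8.

8


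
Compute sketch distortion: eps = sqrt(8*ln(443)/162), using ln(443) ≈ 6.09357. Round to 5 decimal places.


ln(443) ≈ 6.09357.
8*ln(N)/m ≈ 8*6.09357/162 ≈ 0.30091704.
eps = sqrt(0.30091704) ≈ 0.5485591 ≈ 0.54856.

0.54856


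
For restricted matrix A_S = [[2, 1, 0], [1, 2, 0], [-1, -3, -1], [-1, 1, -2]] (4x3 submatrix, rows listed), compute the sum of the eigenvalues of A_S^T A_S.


Sum of eigenvalues of A_S^T A_S = trace(A_S^T A_S) = sum of squared column norms of A_S.
A_S^T A_S diagonal: [7, 15, 5].
trace = 7 + 15 + 5 = 27.

27


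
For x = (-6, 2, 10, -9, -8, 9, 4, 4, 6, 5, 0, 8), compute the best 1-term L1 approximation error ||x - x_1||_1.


Sorted |x_i| descending: [10, 9, 9, 8, 8, 6, 6, 5, 4, 4, 2, 0]
Keep top 1: [10]
Tail entries: [9, 9, 8, 8, 6, 6, 5, 4, 4, 2, 0]
L1 error = sum of tail = 61.

61


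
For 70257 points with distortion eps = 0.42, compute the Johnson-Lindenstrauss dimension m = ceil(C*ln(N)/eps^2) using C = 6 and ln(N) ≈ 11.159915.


ln(70257) ≈ 11.159915.
eps^2 = 0.42^2 = 0.1764.
C*ln(N)/eps^2 ≈ 6*11.159915/0.1764 ≈ 379.5889.
m = ceil(379.5889) = 380.

380


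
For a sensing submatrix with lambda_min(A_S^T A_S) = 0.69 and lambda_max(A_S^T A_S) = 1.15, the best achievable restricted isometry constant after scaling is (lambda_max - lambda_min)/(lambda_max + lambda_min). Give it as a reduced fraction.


lambda_max - lambda_min = 1.15 - 0.69 = 0.46.
lambda_max + lambda_min = 1.15 + 0.69 = 1.84.
delta = 0.46/1.84 = 46/184 = 1/4.

1/4


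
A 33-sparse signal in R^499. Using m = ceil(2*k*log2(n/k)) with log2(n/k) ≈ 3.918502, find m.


log2(n/k) = log2(499/33) ≈ 3.918502.
2*k*log2(n/k) ≈ 2*33*3.918502 = 258.621132.
m = ceil(258.621132) = 259.

259


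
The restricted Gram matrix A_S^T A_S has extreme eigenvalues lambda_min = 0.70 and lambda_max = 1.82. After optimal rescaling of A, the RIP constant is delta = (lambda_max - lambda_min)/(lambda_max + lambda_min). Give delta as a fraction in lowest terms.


lambda_max - lambda_min = 1.82 - 0.70 = 1.12.
lambda_max + lambda_min = 1.82 + 0.70 = 2.52.
delta = 1.12/2.52 = 112/252 = 4/9.

4/9


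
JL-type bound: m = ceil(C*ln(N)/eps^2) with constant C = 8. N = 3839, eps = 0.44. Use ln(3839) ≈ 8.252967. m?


ln(3839) ≈ 8.252967.
eps^2 = 0.44^2 = 0.1936.
C*ln(N)/eps^2 ≈ 8*8.252967/0.1936 ≈ 341.0317.
m = ceil(341.0317) = 342.

342


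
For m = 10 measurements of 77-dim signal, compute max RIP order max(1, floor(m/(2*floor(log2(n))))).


floor(log2(77)) = 6.
2*6 = 12.
m/(2*floor(log2(n))) = 10/12 ≈ 0.8333.
floor = 0.
k = max(1, 0) = 1.

1


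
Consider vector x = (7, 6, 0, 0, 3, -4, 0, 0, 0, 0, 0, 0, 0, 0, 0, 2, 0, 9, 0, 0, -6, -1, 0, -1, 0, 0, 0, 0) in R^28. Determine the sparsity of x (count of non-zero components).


Non-zero positions: [0, 1, 4, 5, 15, 17, 20, 21, 23].
Sparsity = 9.

9


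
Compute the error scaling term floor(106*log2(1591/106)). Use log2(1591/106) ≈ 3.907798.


log2(n/k) = log2(1591/106) ≈ 3.907798.
k*log2(n/k) ≈ 106*3.907798 = 414.226588.
floor(414.226588) = 414.

414


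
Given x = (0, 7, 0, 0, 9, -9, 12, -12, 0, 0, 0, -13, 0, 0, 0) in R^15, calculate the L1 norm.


Non-zero entries: [(1, 7), (4, 9), (5, -9), (6, 12), (7, -12), (11, -13)]
Absolute values: [7, 9, 9, 12, 12, 13]
||x||_1 = sum = 62.

62


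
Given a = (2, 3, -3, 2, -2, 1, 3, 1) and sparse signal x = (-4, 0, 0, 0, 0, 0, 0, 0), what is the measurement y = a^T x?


Non-zero terms: ['2*-4']
Products: [-8]
y = sum = -8.

-8


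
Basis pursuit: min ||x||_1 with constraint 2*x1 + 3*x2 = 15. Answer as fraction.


Axis intercepts:
  x1 = 15/2, x2 = 0: L1 = 15/2
  x1 = 0, x2 = 5: L1 = 5
x* = (0, 5)
||x*||_1 = 5.

5


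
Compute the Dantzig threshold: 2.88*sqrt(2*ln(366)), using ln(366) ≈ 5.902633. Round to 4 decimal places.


ln(366) ≈ 5.902633.
2*ln(n) ≈ 11.805266.
sqrt(2*ln(n)) ≈ sqrt(11.805266) ≈ 3.435879.
threshold ≈ 2.88*3.435879 = 9.89533152 ≈ 9.8953.

9.8953


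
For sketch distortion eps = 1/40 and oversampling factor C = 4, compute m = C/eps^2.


1/eps = 40.
(1/eps)^2 = 1600.
m = 4*1600 = 6400.

6400


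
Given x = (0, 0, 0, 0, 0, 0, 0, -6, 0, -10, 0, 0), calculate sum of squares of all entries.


Non-zero entries: [(7, -6), (9, -10)]
Squares: [36, 100]
||x||_2^2 = sum = 136.

136


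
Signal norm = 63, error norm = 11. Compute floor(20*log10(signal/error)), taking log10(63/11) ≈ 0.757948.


||x||/||e|| = 63/11.
log10(63/11) ≈ 0.757948.
20*log10(||x||/||e||) ≈ 20*0.757948 = 15.15896.
floor(15.15896) = 15.

15


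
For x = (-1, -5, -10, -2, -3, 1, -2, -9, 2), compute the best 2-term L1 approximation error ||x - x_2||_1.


Sorted |x_i| descending: [10, 9, 5, 3, 2, 2, 2, 1, 1]
Keep top 2: [10, 9]
Tail entries: [5, 3, 2, 2, 2, 1, 1]
L1 error = sum of tail = 16.

16


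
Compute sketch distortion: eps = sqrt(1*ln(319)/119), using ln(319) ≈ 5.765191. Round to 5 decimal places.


ln(319) ≈ 5.765191.
1*ln(N)/m ≈ 1*5.765191/119 ≈ 0.04844698.
eps = sqrt(0.04844698) ≈ 0.2201067 ≈ 0.22011.

0.22011


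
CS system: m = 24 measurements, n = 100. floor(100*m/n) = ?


100*m/n = 100*24/100 ≈ 24.0.
floor = 24.

24


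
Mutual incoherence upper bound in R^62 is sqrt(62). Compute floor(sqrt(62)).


7^2 = 49 <= 62 < 64 = 8^2, so 7 <= sqrt(62) < 8.
floor(sqrt(62)) = 7.

7


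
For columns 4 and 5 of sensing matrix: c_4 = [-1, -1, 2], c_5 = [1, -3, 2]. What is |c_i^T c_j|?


Inner product: -1*1 + -1*-3 + 2*2
Products: [-1, 3, 4]
Sum = 6.
|dot| = 6.

6


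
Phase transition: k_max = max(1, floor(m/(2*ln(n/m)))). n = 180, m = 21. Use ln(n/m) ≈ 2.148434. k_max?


n/m = 180/21 = 60/7.
ln(n/m) ≈ 2.148434.
2*ln(n/m) ≈ 4.296868.
m/(2*ln(n/m)) ≈ 21/4.296868 ≈ 4.8873.
floor = 4.
k_max = max(1, 4) = 4.

4
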